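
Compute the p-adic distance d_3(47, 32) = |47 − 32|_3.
d_3(47, 32) = 1/3

Step 1 — x − y = 47 − 32 = 15. Step 2 — v_3(15) = 1 (factor: 15 = (3^1 · 5); the sign does not affect v_p). Step 3 — |x − y|_3 = 3^{-1} = 1/3.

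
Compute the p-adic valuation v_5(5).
v_5(5) = 1

v_5(n) is the largest exponent k such that 5^k divides n. Factor out: 5 = 5^1 · 1. (Sign doesn't affect v_p.) So v_5(5) = 1.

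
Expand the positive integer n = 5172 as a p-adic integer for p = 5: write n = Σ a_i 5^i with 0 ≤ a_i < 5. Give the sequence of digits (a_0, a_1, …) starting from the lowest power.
(a_0, a_1, …) = (2, 4, 1, 1, 3, 1)

Repeated division by 5 gives the digits low-to-high: 5172 = 2 + 4·5^1 + 1·5^2 + 1·5^3 + 3·5^4 + 1·5^5. Digit sequence: (2, 4, 1, 1, 3, 1).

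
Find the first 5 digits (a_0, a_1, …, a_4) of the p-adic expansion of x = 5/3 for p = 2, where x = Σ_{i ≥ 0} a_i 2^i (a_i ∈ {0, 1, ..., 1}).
(a_0, …, a_4) = (1, 1, 1, 0, 1)

v_2(5/3) = 0 (numerator and denominator both coprime to 2), so x ∈ ℤ_2^×. Compute digits iteratively via a_i = x_i mod 2, x_{i+1} = (x_i − a_i)/2, with x_0 = x:
  x_0 = 5/3;  a_0 = 1;  x_1 = (x_0 − 1)/2 = 1/3
  x_1 = 1/3;  a_1 = 1;  x_2 = (x_1 − 1)/2 = -1/3
  x_2 = -1/3;  a_2 = 1;  x_3 = (x_2 − 1)/2 = -2/3
  x_3 = -2/3;  a_3 = 0;  x_4 = (x_3 − 0)/2 = -1/3
  x_4 = -1/3;  a_4 = 1;  x_5 = (x_4 − 1)/2 = -2/3
Digits: (1, 1, 1, 0, 1).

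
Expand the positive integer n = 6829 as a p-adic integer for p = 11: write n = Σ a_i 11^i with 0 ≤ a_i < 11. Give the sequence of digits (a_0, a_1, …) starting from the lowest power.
(a_0, a_1, …) = (9, 4, 1, 5)

Repeated division by 11 gives the digits low-to-high: 6829 = 9 + 4·11^1 + 1·11^2 + 5·11^3. Digit sequence: (9, 4, 1, 5).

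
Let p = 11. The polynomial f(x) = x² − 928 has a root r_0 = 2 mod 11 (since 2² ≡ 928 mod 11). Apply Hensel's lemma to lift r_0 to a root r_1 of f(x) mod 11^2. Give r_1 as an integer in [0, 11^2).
r_1 = 112 (mod 121)

Hensel's recurrence: r_{i+1} = r_i − f(r_i)·(f′(r_i))^{-1} mod 11^{i+2}, with f′(x) = 2x. Iterate:
  r_0 = 2 (mod 11)
  r_1 = 112 (mod 121)
Final: r_1 = 112, and one checks f(r_1) ≡ 0 mod 11^2.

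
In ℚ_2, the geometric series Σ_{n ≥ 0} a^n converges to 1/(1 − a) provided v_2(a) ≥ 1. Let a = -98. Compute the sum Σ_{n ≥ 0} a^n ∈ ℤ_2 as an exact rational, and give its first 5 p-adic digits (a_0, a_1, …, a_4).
Σ a^n = 1/(1 − a) = 1/99;  first 5 digits = (1, 1, 0, 1, 0)

v_2(a) = 1 ≥ 1, so the series converges in ℤ_2 to 1/(1 − a) = 1/(1 − (-98)) = 1/99. Expand this rational in ℤ_2: compute digits iteratively via d_i = x_i mod 2, x_{i+1} = (x_i − d_i)/2. The first 5 digits are (1, 1, 0, 1, 0).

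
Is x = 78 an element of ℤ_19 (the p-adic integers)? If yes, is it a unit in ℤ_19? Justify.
x ∈ ℤ_19^× (unit); v_19(x) = 0

ℤ_19 = {x ∈ ℚ_19 : v_19(x) ≥ 0} and ℤ_19^× = {x ∈ ℤ_19 : v_19(x) = 0}. Here v_19(78) = v_19(num) − v_19(den) = 0; compare against these criteria.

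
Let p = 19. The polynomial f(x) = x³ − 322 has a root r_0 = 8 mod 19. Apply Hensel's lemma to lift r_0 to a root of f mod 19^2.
r_1 = 274 (mod 361)

Hensel: r_{i+1} = r_i − f(r_i)/f′(r_i) mod 19^{i+2}, where f′(x) = 3x². Iterate:
  r_0 = 8 (mod 19)
  r_1 = 274 (mod 361)
Final: r = 274 with f(r) ≡ 0 mod 19^2.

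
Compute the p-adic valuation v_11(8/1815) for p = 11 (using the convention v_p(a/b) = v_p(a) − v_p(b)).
v_11(8/1815) = -2

Factor powers of 11 from the numerator and denominator of the reduced fraction: 8 = 11^0 · 8 and 1815 = 11^2 · 15. Apply v_p(a/b) = v_p(a) − v_p(b): v_11(8/1815) = 0 − 2 = -2.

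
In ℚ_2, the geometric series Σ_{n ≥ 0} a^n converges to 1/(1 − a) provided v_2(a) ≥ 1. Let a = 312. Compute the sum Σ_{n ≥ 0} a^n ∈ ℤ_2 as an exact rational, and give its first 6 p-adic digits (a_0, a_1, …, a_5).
Σ a^n = 1/(1 − a) = -1/311;  first 6 digits = (1, 0, 0, 1, 1, 1)

v_2(a) = 3 ≥ 1, so the series converges in ℤ_2 to 1/(1 − a) = 1/(1 − 312) = -1/311. Expand this rational in ℤ_2: compute digits iteratively via d_i = x_i mod 2, x_{i+1} = (x_i − d_i)/2. The first 6 digits are (1, 0, 0, 1, 1, 1).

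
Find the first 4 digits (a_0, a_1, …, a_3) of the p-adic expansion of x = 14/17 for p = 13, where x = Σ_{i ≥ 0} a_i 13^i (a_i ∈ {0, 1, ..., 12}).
(a_0, …, a_3) = (10, 10, 3, 2)

v_13(14/17) = 0 (numerator and denominator both coprime to 13), so x ∈ ℤ_13^×. Compute digits iteratively via a_i = x_i mod 13, x_{i+1} = (x_i − a_i)/13, with x_0 = x:
  x_0 = 14/17;  a_0 = 10;  x_1 = (x_0 − 10)/13 = -12/17
  x_1 = -12/17;  a_1 = 10;  x_2 = (x_1 − 10)/13 = -14/17
  x_2 = -14/17;  a_2 = 3;  x_3 = (x_2 − 3)/13 = -5/17
  x_3 = -5/17;  a_3 = 2;  x_4 = (x_3 − 2)/13 = -3/17
Digits: (10, 10, 3, 2).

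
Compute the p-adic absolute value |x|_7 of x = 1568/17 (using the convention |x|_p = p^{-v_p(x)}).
|1568/17|_7 = 1/49

Step 1 — compute v_7(x) by factoring powers of 7 out of the numerator and denominator: v_7(1568/17) = 2. Step 2 — apply |x|_p = p^{-v_p(x)} = 7^{-2} = 1/49.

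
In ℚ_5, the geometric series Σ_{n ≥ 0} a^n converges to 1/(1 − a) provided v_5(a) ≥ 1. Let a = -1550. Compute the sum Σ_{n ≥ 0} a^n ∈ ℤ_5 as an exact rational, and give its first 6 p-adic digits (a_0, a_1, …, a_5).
Σ a^n = 1/(1 − a) = 1/1551;  first 6 digits = (1, 0, 3, 2, 1, 3)

v_5(a) = 2 ≥ 1, so the series converges in ℤ_5 to 1/(1 − a) = 1/(1 − (-1550)) = 1/1551. Expand this rational in ℤ_5: compute digits iteratively via d_i = x_i mod 5, x_{i+1} = (x_i − d_i)/5. The first 6 digits are (1, 0, 3, 2, 1, 3).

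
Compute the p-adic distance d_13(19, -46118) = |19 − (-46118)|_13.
d_13(19, -46118) = 1/2197

Step 1 — x − y = 19 − (-46118) = 46137. Step 2 — v_13(46137) = 3 (factor: 46137 = (13^3 · 21); the sign does not affect v_p). Step 3 — |x − y|_13 = 13^{-3} = 1/2197.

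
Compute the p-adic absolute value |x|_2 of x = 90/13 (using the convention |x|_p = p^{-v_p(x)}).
|90/13|_2 = 1/2

Step 1 — compute v_2(x) by factoring powers of 2 out of the numerator and denominator: v_2(90/13) = 1. Step 2 — apply |x|_p = p^{-v_p(x)} = 2^{-1} = 1/2.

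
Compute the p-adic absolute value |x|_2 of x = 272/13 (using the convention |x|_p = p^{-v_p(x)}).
|272/13|_2 = 1/16

Step 1 — compute v_2(x) by factoring powers of 2 out of the numerator and denominator: v_2(272/13) = 4. Step 2 — apply |x|_p = p^{-v_p(x)} = 2^{-4} = 1/16.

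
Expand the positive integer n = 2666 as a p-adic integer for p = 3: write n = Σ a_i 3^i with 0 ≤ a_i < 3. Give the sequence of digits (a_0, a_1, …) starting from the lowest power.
(a_0, a_1, …) = (2, 0, 2, 2, 2, 1, 0, 1)

Repeated division by 3 gives the digits low-to-high: 2666 = 2 + 2·3^2 + 2·3^3 + 2·3^4 + 1·3^5 + 1·3^7. Digit sequence: (2, 0, 2, 2, 2, 1, 0, 1).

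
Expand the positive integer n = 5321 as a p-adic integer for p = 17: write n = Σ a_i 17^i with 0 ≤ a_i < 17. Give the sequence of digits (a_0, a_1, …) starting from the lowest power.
(a_0, a_1, …) = (0, 7, 1, 1)

Repeated division by 17 gives the digits low-to-high: 5321 = 7·17^1 + 1·17^2 + 1·17^3. Digit sequence: (0, 7, 1, 1).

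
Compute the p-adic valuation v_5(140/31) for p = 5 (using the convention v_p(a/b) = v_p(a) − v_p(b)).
v_5(140/31) = 1

Factor powers of 5 from the numerator and denominator of the reduced fraction: 140 = 5^1 · 28 and 31 = 5^0 · 31. Apply v_p(a/b) = v_p(a) − v_p(b): v_5(140/31) = 1 − 0 = 1.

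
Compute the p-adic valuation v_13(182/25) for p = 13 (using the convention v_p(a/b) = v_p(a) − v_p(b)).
v_13(182/25) = 1

Factor powers of 13 from the numerator and denominator of the reduced fraction: 182 = 13^1 · 14 and 25 = 13^0 · 25. Apply v_p(a/b) = v_p(a) − v_p(b): v_13(182/25) = 1 − 0 = 1.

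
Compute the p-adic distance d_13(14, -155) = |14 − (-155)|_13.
d_13(14, -155) = 1/169

Step 1 — x − y = 14 − (-155) = 169. Step 2 — v_13(169) = 2 (factor: 169 = (13^2 · 1); the sign does not affect v_p). Step 3 — |x − y|_13 = 13^{-2} = 1/169.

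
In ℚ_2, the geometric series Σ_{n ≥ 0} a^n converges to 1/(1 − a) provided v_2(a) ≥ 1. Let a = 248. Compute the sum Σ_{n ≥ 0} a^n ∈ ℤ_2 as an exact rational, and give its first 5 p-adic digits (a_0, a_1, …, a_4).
Σ a^n = 1/(1 − a) = -1/247;  first 5 digits = (1, 0, 0, 1, 1)

v_2(a) = 3 ≥ 1, so the series converges in ℤ_2 to 1/(1 − a) = 1/(1 − 248) = -1/247. Expand this rational in ℤ_2: compute digits iteratively via d_i = x_i mod 2, x_{i+1} = (x_i − d_i)/2. The first 5 digits are (1, 0, 0, 1, 1).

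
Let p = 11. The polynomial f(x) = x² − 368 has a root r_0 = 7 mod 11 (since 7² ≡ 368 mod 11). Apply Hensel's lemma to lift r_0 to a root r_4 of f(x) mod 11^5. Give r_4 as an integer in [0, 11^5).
r_4 = 114660 (mod 161051)

Hensel's recurrence: r_{i+1} = r_i − f(r_i)·(f′(r_i))^{-1} mod 11^{i+2}, with f′(x) = 2x. Iterate:
  r_0 = 7 (mod 11)
  r_1 = 73 (mod 121)
  r_2 = 194 (mod 1331)
  r_3 = 12173 (mod 14641)
  r_4 = 114660 (mod 161051)
Final: r_4 = 114660, and one checks f(r_4) ≡ 0 mod 11^5.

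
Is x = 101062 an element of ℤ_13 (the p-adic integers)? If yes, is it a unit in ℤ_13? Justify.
x ∈ ℤ_13 but not a unit; v_13(x) = 3 > 0

ℤ_13 = {x ∈ ℚ_13 : v_13(x) ≥ 0} and ℤ_13^× = {x ∈ ℤ_13 : v_13(x) = 0}. Here v_13(101062) = v_13(num) − v_13(den) = 3; compare against these criteria.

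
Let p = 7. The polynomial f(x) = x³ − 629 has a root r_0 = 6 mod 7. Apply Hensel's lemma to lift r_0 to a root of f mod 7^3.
r_2 = 62 (mod 343)

Hensel: r_{i+1} = r_i − f(r_i)/f′(r_i) mod 7^{i+2}, where f′(x) = 3x². Iterate:
  r_0 = 6 (mod 7)
  r_1 = 13 (mod 49)
  r_2 = 62 (mod 343)
Final: r = 62 with f(r) ≡ 0 mod 7^3.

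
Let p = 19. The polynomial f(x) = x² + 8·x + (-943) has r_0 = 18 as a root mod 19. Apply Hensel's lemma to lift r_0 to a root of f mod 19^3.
r_2 = 2203 (mod 6859)

Hensel: r_{i+1} = r_i − f(r_i)·(f′(r_i))^{-1} mod 19^{i+2}, f′(x) = 2x + 8. Iterate:
  r_0 = 18 (mod 19)
  r_1 = 37 (mod 361)
  r_2 = 2203 (mod 6859)
Final: r = 2203 satisfies f(r) ≡ 0 mod 19^3.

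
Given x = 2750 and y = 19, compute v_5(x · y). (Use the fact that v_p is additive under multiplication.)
v_5(52250) = 3

v_p(x) = 3 (factor: 2750 = 5^3 · 22); v_p(y) = 0 (factor: 19 = 5^0 · 19). Additivity: v_p(xy) = v_p(x) + v_p(y) = 3 + 0 = 3. (Direct check: xy = 52250 = 5^3 · (418).)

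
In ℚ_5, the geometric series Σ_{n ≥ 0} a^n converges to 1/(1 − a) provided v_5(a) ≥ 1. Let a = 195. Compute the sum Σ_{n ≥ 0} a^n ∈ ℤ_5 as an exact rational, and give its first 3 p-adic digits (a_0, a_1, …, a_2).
Σ a^n = 1/(1 − a) = -1/194;  first 3 digits = (1, 4, 3)

v_5(a) = 1 ≥ 1, so the series converges in ℤ_5 to 1/(1 − a) = 1/(1 − 195) = -1/194. Expand this rational in ℤ_5: compute digits iteratively via d_i = x_i mod 5, x_{i+1} = (x_i − d_i)/5. The first 3 digits are (1, 4, 3).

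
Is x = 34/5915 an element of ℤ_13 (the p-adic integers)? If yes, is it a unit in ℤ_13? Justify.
x ∉ ℤ_13 (v_13(x) = -2 < 0)

ℤ_13 = {x ∈ ℚ_13 : v_13(x) ≥ 0} and ℤ_13^× = {x ∈ ℤ_13 : v_13(x) = 0}. Here v_13(34/5915) = v_13(num) − v_13(den) = -2; compare against these criteria.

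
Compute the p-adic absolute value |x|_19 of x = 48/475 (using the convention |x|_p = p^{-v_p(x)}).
|48/475|_19 = 19

Step 1 — compute v_19(x) by factoring powers of 19 out of the numerator and denominator: v_19(48/475) = -1. Step 2 — apply |x|_p = p^{-v_p(x)} = 19^{1} = 19.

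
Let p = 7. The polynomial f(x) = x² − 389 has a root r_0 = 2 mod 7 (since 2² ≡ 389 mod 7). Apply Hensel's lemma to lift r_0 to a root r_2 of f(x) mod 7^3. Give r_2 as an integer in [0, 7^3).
r_2 = 135 (mod 343)

Hensel's recurrence: r_{i+1} = r_i − f(r_i)·(f′(r_i))^{-1} mod 7^{i+2}, with f′(x) = 2x. Iterate:
  r_0 = 2 (mod 7)
  r_1 = 37 (mod 49)
  r_2 = 135 (mod 343)
Final: r_2 = 135, and one checks f(r_2) ≡ 0 mod 7^3.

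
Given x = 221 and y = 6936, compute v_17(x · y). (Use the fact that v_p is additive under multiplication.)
v_17(1532856) = 3

v_p(x) = 1 (factor: 221 = 17^1 · 13); v_p(y) = 2 (factor: 6936 = 17^2 · 24). Additivity: v_p(xy) = v_p(x) + v_p(y) = 1 + 2 = 3. (Direct check: xy = 1532856 = 17^3 · (312).)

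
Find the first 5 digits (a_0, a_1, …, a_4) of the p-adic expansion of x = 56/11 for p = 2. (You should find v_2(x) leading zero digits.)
(a_0, …, a_4) = (0, 0, 0, 1, 0)

v_2(56/11) = 3, so a_0 = ... = a_2 = 0. Factor out: x = 2^3 · u with u = 7/11 a unit in ℤ_2. Expand u iteratively via a_{v+i} = u_i mod 2, u_{i+1} = (u_i − a_{v+i})/2:
  u_0 = 7/11;  a_3 = 1;  u_1 = (u_0 − 1)/2 = -2/11
  u_1 = -2/11;  a_4 = 0;  u_2 = (u_1 − 0)/2 = -1/11
Digits: (0, 0, 0, 1, 0).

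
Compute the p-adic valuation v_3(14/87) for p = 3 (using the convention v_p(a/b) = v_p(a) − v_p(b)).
v_3(14/87) = -1

Factor powers of 3 from the numerator and denominator of the reduced fraction: 14 = 3^0 · 14 and 87 = 3^1 · 29. Apply v_p(a/b) = v_p(a) − v_p(b): v_3(14/87) = 0 − 1 = -1.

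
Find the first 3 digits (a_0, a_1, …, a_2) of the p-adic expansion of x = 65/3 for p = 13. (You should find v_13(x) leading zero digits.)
(a_0, …, a_2) = (0, 6, 4)

v_13(65/3) = 1, so a_0 = ... = a_0 = 0. Factor out: x = 13^1 · u with u = 5/3 a unit in ℤ_13. Expand u iteratively via a_{v+i} = u_i mod 13, u_{i+1} = (u_i − a_{v+i})/13:
  u_0 = 5/3;  a_1 = 6;  u_1 = (u_0 − 6)/13 = -1/3
  u_1 = -1/3;  a_2 = 4;  u_2 = (u_1 − 4)/13 = -1/3
Digits: (0, 6, 4).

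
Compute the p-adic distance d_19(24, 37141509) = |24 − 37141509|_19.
d_19(24, 37141509) = 1/2476099

Step 1 — x − y = 24 − 37141509 = -37141485. Step 2 — v_19(-37141485) = 5 (factor: -37141485 = −(19^5 · 15); the sign does not affect v_p). Step 3 — |x − y|_19 = 19^{-5} = 1/2476099.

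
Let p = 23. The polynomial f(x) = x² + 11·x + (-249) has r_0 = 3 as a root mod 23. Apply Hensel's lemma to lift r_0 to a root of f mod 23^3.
r_2 = 7639 (mod 12167)

Hensel: r_{i+1} = r_i − f(r_i)·(f′(r_i))^{-1} mod 23^{i+2}, f′(x) = 2x + 11. Iterate:
  r_0 = 3 (mod 23)
  r_1 = 233 (mod 529)
  r_2 = 7639 (mod 12167)
Final: r = 7639 satisfies f(r) ≡ 0 mod 23^3.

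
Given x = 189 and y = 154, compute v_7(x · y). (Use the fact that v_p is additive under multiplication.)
v_7(29106) = 2

v_p(x) = 1 (factor: 189 = 7^1 · 27); v_p(y) = 1 (factor: 154 = 7^1 · 22). Additivity: v_p(xy) = v_p(x) + v_p(y) = 1 + 1 = 2. (Direct check: xy = 29106 = 7^2 · (594).)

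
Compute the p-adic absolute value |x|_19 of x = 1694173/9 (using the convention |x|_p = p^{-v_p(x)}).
|1694173/9|_19 = 1/130321

Step 1 — compute v_19(x) by factoring powers of 19 out of the numerator and denominator: v_19(1694173/9) = 4. Step 2 — apply |x|_p = p^{-v_p(x)} = 19^{-4} = 1/130321.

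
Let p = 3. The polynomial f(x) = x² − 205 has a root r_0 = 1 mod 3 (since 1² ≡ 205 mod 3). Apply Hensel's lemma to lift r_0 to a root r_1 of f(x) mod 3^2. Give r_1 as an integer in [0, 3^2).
r_1 = 4 (mod 9)

Hensel's recurrence: r_{i+1} = r_i − f(r_i)·(f′(r_i))^{-1} mod 3^{i+2}, with f′(x) = 2x. Iterate:
  r_0 = 1 (mod 3)
  r_1 = 4 (mod 9)
Final: r_1 = 4, and one checks f(r_1) ≡ 0 mod 3^2.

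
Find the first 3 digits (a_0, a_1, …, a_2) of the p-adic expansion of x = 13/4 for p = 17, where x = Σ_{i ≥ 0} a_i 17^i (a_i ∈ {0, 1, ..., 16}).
(a_0, …, a_2) = (16, 12, 12)

v_17(13/4) = 0 (numerator and denominator both coprime to 17), so x ∈ ℤ_17^×. Compute digits iteratively via a_i = x_i mod 17, x_{i+1} = (x_i − a_i)/17, with x_0 = x:
  x_0 = 13/4;  a_0 = 16;  x_1 = (x_0 − 16)/17 = -3/4
  x_1 = -3/4;  a_1 = 12;  x_2 = (x_1 − 12)/17 = -3/4
  x_2 = -3/4;  a_2 = 12;  x_3 = (x_2 − 12)/17 = -3/4
Digits: (16, 12, 12).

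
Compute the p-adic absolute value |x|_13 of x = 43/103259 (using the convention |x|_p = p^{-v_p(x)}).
|43/103259|_13 = 2197

Step 1 — compute v_13(x) by factoring powers of 13 out of the numerator and denominator: v_13(43/103259) = -3. Step 2 — apply |x|_p = p^{-v_p(x)} = 13^{3} = 2197.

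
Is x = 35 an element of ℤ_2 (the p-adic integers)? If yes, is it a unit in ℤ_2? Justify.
x ∈ ℤ_2^× (unit); v_2(x) = 0

ℤ_2 = {x ∈ ℚ_2 : v_2(x) ≥ 0} and ℤ_2^× = {x ∈ ℤ_2 : v_2(x) = 0}. Here v_2(35) = v_2(num) − v_2(den) = 0; compare against these criteria.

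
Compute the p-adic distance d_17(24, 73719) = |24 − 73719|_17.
d_17(24, 73719) = 1/4913

Step 1 — x − y = 24 − 73719 = -73695. Step 2 — v_17(-73695) = 3 (factor: -73695 = −(17^3 · 15); the sign does not affect v_p). Step 3 — |x − y|_17 = 17^{-3} = 1/4913.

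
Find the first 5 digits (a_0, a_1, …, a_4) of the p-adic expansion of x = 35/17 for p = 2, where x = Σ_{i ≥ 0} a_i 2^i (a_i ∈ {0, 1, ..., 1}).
(a_0, …, a_4) = (1, 1, 0, 0, 1)

v_2(35/17) = 0 (numerator and denominator both coprime to 2), so x ∈ ℤ_2^×. Compute digits iteratively via a_i = x_i mod 2, x_{i+1} = (x_i − a_i)/2, with x_0 = x:
  x_0 = 35/17;  a_0 = 1;  x_1 = (x_0 − 1)/2 = 9/17
  x_1 = 9/17;  a_1 = 1;  x_2 = (x_1 − 1)/2 = -4/17
  x_2 = -4/17;  a_2 = 0;  x_3 = (x_2 − 0)/2 = -2/17
  x_3 = -2/17;  a_3 = 0;  x_4 = (x_3 − 0)/2 = -1/17
  x_4 = -1/17;  a_4 = 1;  x_5 = (x_4 − 1)/2 = -9/17
Digits: (1, 1, 0, 0, 1).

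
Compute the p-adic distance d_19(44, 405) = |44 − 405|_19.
d_19(44, 405) = 1/361

Step 1 — x − y = 44 − 405 = -361. Step 2 — v_19(-361) = 2 (factor: -361 = −(19^2 · 1); the sign does not affect v_p). Step 3 — |x − y|_19 = 19^{-2} = 1/361.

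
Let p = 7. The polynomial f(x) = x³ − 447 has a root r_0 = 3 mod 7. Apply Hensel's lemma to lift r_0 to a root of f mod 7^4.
r_3 = 1396 (mod 2401)

Hensel: r_{i+1} = r_i − f(r_i)/f′(r_i) mod 7^{i+2}, where f′(x) = 3x². Iterate:
  r_0 = 3 (mod 7)
  r_1 = 24 (mod 49)
  r_2 = 24 (mod 343)
  r_3 = 1396 (mod 2401)
Final: r = 1396 with f(r) ≡ 0 mod 7^4.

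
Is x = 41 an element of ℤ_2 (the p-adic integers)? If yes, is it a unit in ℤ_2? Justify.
x ∈ ℤ_2^× (unit); v_2(x) = 0

ℤ_2 = {x ∈ ℚ_2 : v_2(x) ≥ 0} and ℤ_2^× = {x ∈ ℤ_2 : v_2(x) = 0}. Here v_2(41) = v_2(num) − v_2(den) = 0; compare against these criteria.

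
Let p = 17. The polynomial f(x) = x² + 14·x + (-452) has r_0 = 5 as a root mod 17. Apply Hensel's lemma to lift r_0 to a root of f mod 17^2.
r_1 = 56 (mod 289)

Hensel: r_{i+1} = r_i − f(r_i)·(f′(r_i))^{-1} mod 17^{i+2}, f′(x) = 2x + 14. Iterate:
  r_0 = 5 (mod 17)
  r_1 = 56 (mod 289)
Final: r = 56 satisfies f(r) ≡ 0 mod 17^2.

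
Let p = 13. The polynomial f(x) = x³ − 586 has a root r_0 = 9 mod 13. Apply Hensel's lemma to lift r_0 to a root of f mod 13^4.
r_3 = 8030 (mod 28561)

Hensel: r_{i+1} = r_i − f(r_i)/f′(r_i) mod 13^{i+2}, where f′(x) = 3x². Iterate:
  r_0 = 9 (mod 13)
  r_1 = 87 (mod 169)
  r_2 = 1439 (mod 2197)
  r_3 = 8030 (mod 28561)
Final: r = 8030 with f(r) ≡ 0 mod 13^4.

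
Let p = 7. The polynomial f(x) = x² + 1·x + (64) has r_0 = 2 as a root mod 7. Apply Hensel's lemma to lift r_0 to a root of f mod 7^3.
r_2 = 86 (mod 343)

Hensel: r_{i+1} = r_i − f(r_i)·(f′(r_i))^{-1} mod 7^{i+2}, f′(x) = 2x + 1. Iterate:
  r_0 = 2 (mod 7)
  r_1 = 37 (mod 49)
  r_2 = 86 (mod 343)
Final: r = 86 satisfies f(r) ≡ 0 mod 7^3.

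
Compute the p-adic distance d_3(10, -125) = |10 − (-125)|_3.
d_3(10, -125) = 1/27

Step 1 — x − y = 10 − (-125) = 135. Step 2 — v_3(135) = 3 (factor: 135 = (3^3 · 5); the sign does not affect v_p). Step 3 — |x − y|_3 = 3^{-3} = 1/27.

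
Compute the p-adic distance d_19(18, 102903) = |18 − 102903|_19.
d_19(18, 102903) = 1/6859

Step 1 — x − y = 18 − 102903 = -102885. Step 2 — v_19(-102885) = 3 (factor: -102885 = −(19^3 · 15); the sign does not affect v_p). Step 3 — |x − y|_19 = 19^{-3} = 1/6859.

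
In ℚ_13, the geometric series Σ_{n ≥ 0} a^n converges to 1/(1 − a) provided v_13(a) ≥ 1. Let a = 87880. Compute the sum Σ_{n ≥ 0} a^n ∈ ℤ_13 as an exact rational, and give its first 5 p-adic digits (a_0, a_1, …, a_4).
Σ a^n = 1/(1 − a) = -1/87879;  first 5 digits = (1, 0, 0, 1, 3)

v_13(a) = 3 ≥ 1, so the series converges in ℤ_13 to 1/(1 − a) = 1/(1 − 87880) = -1/87879. Expand this rational in ℤ_13: compute digits iteratively via d_i = x_i mod 13, x_{i+1} = (x_i − d_i)/13. The first 5 digits are (1, 0, 0, 1, 3).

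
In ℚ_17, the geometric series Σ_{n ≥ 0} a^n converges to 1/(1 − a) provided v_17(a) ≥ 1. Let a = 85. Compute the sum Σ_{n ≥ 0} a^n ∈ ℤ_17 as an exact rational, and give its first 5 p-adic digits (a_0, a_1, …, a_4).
Σ a^n = 1/(1 − a) = -1/84;  first 5 digits = (1, 5, 8, 7, 3)

v_17(a) = 1 ≥ 1, so the series converges in ℤ_17 to 1/(1 − a) = 1/(1 − 85) = -1/84. Expand this rational in ℤ_17: compute digits iteratively via d_i = x_i mod 17, x_{i+1} = (x_i − d_i)/17. The first 5 digits are (1, 5, 8, 7, 3).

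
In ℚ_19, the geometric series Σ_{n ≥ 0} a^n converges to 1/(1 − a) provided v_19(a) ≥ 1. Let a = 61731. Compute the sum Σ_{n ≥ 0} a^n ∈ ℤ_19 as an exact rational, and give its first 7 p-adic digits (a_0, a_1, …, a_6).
Σ a^n = 1/(1 − a) = -1/61730;  first 7 digits = (1, 0, 0, 9, 0, 0, 5)

v_19(a) = 3 ≥ 1, so the series converges in ℤ_19 to 1/(1 − a) = 1/(1 − 61731) = -1/61730. Expand this rational in ℤ_19: compute digits iteratively via d_i = x_i mod 19, x_{i+1} = (x_i − d_i)/19. The first 7 digits are (1, 0, 0, 9, 0, 0, 5).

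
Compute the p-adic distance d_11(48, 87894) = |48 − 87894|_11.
d_11(48, 87894) = 1/14641

Step 1 — x − y = 48 − 87894 = -87846. Step 2 — v_11(-87846) = 4 (factor: -87846 = −(11^4 · 6); the sign does not affect v_p). Step 3 — |x − y|_11 = 11^{-4} = 1/14641.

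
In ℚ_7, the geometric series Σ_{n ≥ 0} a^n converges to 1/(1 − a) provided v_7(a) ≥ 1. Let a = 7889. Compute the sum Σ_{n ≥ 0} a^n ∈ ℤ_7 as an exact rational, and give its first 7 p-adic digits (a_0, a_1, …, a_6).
Σ a^n = 1/(1 − a) = -1/7888;  first 7 digits = (1, 0, 0, 2, 3, 0, 4)

v_7(a) = 3 ≥ 1, so the series converges in ℤ_7 to 1/(1 − a) = 1/(1 − 7889) = -1/7888. Expand this rational in ℤ_7: compute digits iteratively via d_i = x_i mod 7, x_{i+1} = (x_i − d_i)/7. The first 7 digits are (1, 0, 0, 2, 3, 0, 4).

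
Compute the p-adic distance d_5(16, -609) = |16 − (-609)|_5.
d_5(16, -609) = 1/625

Step 1 — x − y = 16 − (-609) = 625. Step 2 — v_5(625) = 4 (factor: 625 = (5^4 · 1); the sign does not affect v_p). Step 3 — |x − y|_5 = 5^{-4} = 1/625.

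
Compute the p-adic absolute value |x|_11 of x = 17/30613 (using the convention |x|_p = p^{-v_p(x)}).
|17/30613|_11 = 1331

Step 1 — compute v_11(x) by factoring powers of 11 out of the numerator and denominator: v_11(17/30613) = -3. Step 2 — apply |x|_p = p^{-v_p(x)} = 11^{3} = 1331.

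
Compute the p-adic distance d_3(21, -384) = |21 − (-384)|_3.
d_3(21, -384) = 1/81

Step 1 — x − y = 21 − (-384) = 405. Step 2 — v_3(405) = 4 (factor: 405 = (3^4 · 5); the sign does not affect v_p). Step 3 — |x − y|_3 = 3^{-4} = 1/81.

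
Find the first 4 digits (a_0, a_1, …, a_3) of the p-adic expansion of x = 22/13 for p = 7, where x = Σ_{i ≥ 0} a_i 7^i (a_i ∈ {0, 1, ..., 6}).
(a_0, …, a_3) = (6, 1, 3, 6)

v_7(22/13) = 0 (numerator and denominator both coprime to 7), so x ∈ ℤ_7^×. Compute digits iteratively via a_i = x_i mod 7, x_{i+1} = (x_i − a_i)/7, with x_0 = x:
  x_0 = 22/13;  a_0 = 6;  x_1 = (x_0 − 6)/7 = -8/13
  x_1 = -8/13;  a_1 = 1;  x_2 = (x_1 − 1)/7 = -3/13
  x_2 = -3/13;  a_2 = 3;  x_3 = (x_2 − 3)/7 = -6/13
  x_3 = -6/13;  a_3 = 6;  x_4 = (x_3 − 6)/7 = -12/13
Digits: (6, 1, 3, 6).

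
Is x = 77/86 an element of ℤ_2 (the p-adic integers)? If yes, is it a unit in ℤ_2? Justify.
x ∉ ℤ_2 (v_2(x) = -1 < 0)

ℤ_2 = {x ∈ ℚ_2 : v_2(x) ≥ 0} and ℤ_2^× = {x ∈ ℤ_2 : v_2(x) = 0}. Here v_2(77/86) = v_2(num) − v_2(den) = -1; compare against these criteria.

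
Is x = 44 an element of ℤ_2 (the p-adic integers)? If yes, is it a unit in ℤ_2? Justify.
x ∈ ℤ_2 but not a unit; v_2(x) = 2 > 0

ℤ_2 = {x ∈ ℚ_2 : v_2(x) ≥ 0} and ℤ_2^× = {x ∈ ℤ_2 : v_2(x) = 0}. Here v_2(44) = v_2(num) − v_2(den) = 2; compare against these criteria.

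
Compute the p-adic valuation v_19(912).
v_19(912) = 1

v_19(n) is the largest exponent k such that 19^k divides n. Factor out: 912 = 19^1 · 48. (Sign doesn't affect v_p.) So v_19(912) = 1.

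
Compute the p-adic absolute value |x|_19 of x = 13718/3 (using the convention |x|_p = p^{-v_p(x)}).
|13718/3|_19 = 1/6859

Step 1 — compute v_19(x) by factoring powers of 19 out of the numerator and denominator: v_19(13718/3) = 3. Step 2 — apply |x|_p = p^{-v_p(x)} = 19^{-3} = 1/6859.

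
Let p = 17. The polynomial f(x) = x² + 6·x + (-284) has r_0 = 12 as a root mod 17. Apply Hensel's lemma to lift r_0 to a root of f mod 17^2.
r_1 = 284 (mod 289)

Hensel: r_{i+1} = r_i − f(r_i)·(f′(r_i))^{-1} mod 17^{i+2}, f′(x) = 2x + 6. Iterate:
  r_0 = 12 (mod 17)
  r_1 = 284 (mod 289)
Final: r = 284 satisfies f(r) ≡ 0 mod 17^2.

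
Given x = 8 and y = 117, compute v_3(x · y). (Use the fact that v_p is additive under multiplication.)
v_3(936) = 2

v_p(x) = 0 (factor: 8 = 3^0 · 8); v_p(y) = 2 (factor: 117 = 3^2 · 13). Additivity: v_p(xy) = v_p(x) + v_p(y) = 0 + 2 = 2. (Direct check: xy = 936 = 3^2 · (104).)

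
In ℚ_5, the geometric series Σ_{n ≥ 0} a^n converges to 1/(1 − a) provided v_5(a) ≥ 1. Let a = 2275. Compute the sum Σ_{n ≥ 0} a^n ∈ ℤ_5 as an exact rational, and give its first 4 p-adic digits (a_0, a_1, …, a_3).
Σ a^n = 1/(1 − a) = -1/2274;  first 4 digits = (1, 0, 1, 3)

v_5(a) = 2 ≥ 1, so the series converges in ℤ_5 to 1/(1 − a) = 1/(1 − 2275) = -1/2274. Expand this rational in ℤ_5: compute digits iteratively via d_i = x_i mod 5, x_{i+1} = (x_i − d_i)/5. The first 4 digits are (1, 0, 1, 3).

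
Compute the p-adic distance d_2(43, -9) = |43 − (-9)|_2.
d_2(43, -9) = 1/4

Step 1 — x − y = 43 − (-9) = 52. Step 2 — v_2(52) = 2 (factor: 52 = (2^2 · 13); the sign does not affect v_p). Step 3 — |x − y|_2 = 2^{-2} = 1/4.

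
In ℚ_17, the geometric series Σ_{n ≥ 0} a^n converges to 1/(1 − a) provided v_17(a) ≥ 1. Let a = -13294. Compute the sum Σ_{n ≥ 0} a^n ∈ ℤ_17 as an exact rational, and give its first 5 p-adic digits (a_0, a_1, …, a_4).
Σ a^n = 1/(1 − a) = 1/13295;  first 5 digits = (1, 0, 5, 14, 7)

v_17(a) = 2 ≥ 1, so the series converges in ℤ_17 to 1/(1 − a) = 1/(1 − (-13294)) = 1/13295. Expand this rational in ℤ_17: compute digits iteratively via d_i = x_i mod 17, x_{i+1} = (x_i − d_i)/17. The first 5 digits are (1, 0, 5, 14, 7).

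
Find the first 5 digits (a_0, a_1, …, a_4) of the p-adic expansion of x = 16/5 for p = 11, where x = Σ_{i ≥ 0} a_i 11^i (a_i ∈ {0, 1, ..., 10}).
(a_0, …, a_4) = (1, 9, 8, 8, 8)

v_11(16/5) = 0 (numerator and denominator both coprime to 11), so x ∈ ℤ_11^×. Compute digits iteratively via a_i = x_i mod 11, x_{i+1} = (x_i − a_i)/11, with x_0 = x:
  x_0 = 16/5;  a_0 = 1;  x_1 = (x_0 − 1)/11 = 1/5
  x_1 = 1/5;  a_1 = 9;  x_2 = (x_1 − 9)/11 = -4/5
  x_2 = -4/5;  a_2 = 8;  x_3 = (x_2 − 8)/11 = -4/5
  x_3 = -4/5;  a_3 = 8;  x_4 = (x_3 − 8)/11 = -4/5
  x_4 = -4/5;  a_4 = 8;  x_5 = (x_4 − 8)/11 = -4/5
Digits: (1, 9, 8, 8, 8).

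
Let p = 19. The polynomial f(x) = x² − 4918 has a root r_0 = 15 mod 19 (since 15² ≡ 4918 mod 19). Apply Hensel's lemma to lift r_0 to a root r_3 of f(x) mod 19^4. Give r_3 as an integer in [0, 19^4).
r_3 = 74020 (mod 130321)

Hensel's recurrence: r_{i+1} = r_i − f(r_i)·(f′(r_i))^{-1} mod 19^{i+2}, with f′(x) = 2x. Iterate:
  r_0 = 15 (mod 19)
  r_1 = 15 (mod 361)
  r_2 = 5430 (mod 6859)
  r_3 = 74020 (mod 130321)
Final: r_3 = 74020, and one checks f(r_3) ≡ 0 mod 19^4.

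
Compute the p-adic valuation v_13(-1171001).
v_13(-1171001) = 4

v_13(n) is the largest exponent k such that 13^k divides n. Factor out: -1171001 = -13^4 · 41. (Sign doesn't affect v_p.) So v_13(-1171001) = 4.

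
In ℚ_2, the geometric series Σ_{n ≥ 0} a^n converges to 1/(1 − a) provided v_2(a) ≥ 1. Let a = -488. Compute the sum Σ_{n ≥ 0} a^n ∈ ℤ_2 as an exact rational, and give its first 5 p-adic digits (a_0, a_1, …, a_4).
Σ a^n = 1/(1 − a) = 1/489;  first 5 digits = (1, 0, 0, 1, 1)

v_2(a) = 3 ≥ 1, so the series converges in ℤ_2 to 1/(1 − a) = 1/(1 − (-488)) = 1/489. Expand this rational in ℤ_2: compute digits iteratively via d_i = x_i mod 2, x_{i+1} = (x_i − d_i)/2. The first 5 digits are (1, 0, 0, 1, 1).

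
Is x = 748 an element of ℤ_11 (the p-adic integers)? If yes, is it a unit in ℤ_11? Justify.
x ∈ ℤ_11 but not a unit; v_11(x) = 1 > 0

ℤ_11 = {x ∈ ℚ_11 : v_11(x) ≥ 0} and ℤ_11^× = {x ∈ ℤ_11 : v_11(x) = 0}. Here v_11(748) = v_11(num) − v_11(den) = 1; compare against these criteria.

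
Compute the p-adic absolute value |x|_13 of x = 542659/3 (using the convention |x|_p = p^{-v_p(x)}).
|542659/3|_13 = 1/28561

Step 1 — compute v_13(x) by factoring powers of 13 out of the numerator and denominator: v_13(542659/3) = 4. Step 2 — apply |x|_p = p^{-v_p(x)} = 13^{-4} = 1/28561.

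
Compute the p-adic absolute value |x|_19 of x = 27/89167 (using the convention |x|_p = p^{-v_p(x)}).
|27/89167|_19 = 6859

Step 1 — compute v_19(x) by factoring powers of 19 out of the numerator and denominator: v_19(27/89167) = -3. Step 2 — apply |x|_p = p^{-v_p(x)} = 19^{3} = 6859.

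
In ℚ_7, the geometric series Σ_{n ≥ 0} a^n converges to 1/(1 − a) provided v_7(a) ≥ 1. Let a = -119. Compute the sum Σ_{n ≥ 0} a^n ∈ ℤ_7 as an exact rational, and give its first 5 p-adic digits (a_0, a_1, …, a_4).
Σ a^n = 1/(1 − a) = 1/120;  first 5 digits = (1, 4, 6, 6, 0)

v_7(a) = 1 ≥ 1, so the series converges in ℤ_7 to 1/(1 − a) = 1/(1 − (-119)) = 1/120. Expand this rational in ℤ_7: compute digits iteratively via d_i = x_i mod 7, x_{i+1} = (x_i − d_i)/7. The first 5 digits are (1, 4, 6, 6, 0).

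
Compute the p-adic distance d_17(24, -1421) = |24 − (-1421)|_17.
d_17(24, -1421) = 1/289

Step 1 — x − y = 24 − (-1421) = 1445. Step 2 — v_17(1445) = 2 (factor: 1445 = (17^2 · 5); the sign does not affect v_p). Step 3 — |x − y|_17 = 17^{-2} = 1/289.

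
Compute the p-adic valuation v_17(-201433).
v_17(-201433) = 3

v_17(n) is the largest exponent k such that 17^k divides n. Factor out: -201433 = -17^3 · 41. (Sign doesn't affect v_p.) So v_17(-201433) = 3.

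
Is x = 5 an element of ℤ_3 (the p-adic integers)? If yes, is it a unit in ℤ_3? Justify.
x ∈ ℤ_3^× (unit); v_3(x) = 0

ℤ_3 = {x ∈ ℚ_3 : v_3(x) ≥ 0} and ℤ_3^× = {x ∈ ℤ_3 : v_3(x) = 0}. Here v_3(5) = v_3(num) − v_3(den) = 0; compare against these criteria.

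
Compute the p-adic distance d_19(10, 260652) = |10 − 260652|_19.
d_19(10, 260652) = 1/130321

Step 1 — x − y = 10 − 260652 = -260642. Step 2 — v_19(-260642) = 4 (factor: -260642 = −(19^4 · 2); the sign does not affect v_p). Step 3 — |x − y|_19 = 19^{-4} = 1/130321.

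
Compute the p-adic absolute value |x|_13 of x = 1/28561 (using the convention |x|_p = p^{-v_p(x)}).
|1/28561|_13 = 28561

Step 1 — compute v_13(x) by factoring powers of 13 out of the numerator and denominator: v_13(1/28561) = -4. Step 2 — apply |x|_p = p^{-v_p(x)} = 13^{4} = 28561.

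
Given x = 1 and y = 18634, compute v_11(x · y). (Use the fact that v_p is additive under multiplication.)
v_11(18634) = 3

v_p(x) = 0 (factor: 1 = 11^0 · 1); v_p(y) = 3 (factor: 18634 = 11^3 · 14). Additivity: v_p(xy) = v_p(x) + v_p(y) = 0 + 3 = 3. (Direct check: xy = 18634 = 11^3 · (14).)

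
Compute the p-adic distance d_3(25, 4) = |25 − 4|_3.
d_3(25, 4) = 1/3

Step 1 — x − y = 25 − 4 = 21. Step 2 — v_3(21) = 1 (factor: 21 = (3^1 · 7); the sign does not affect v_p). Step 3 — |x − y|_3 = 3^{-1} = 1/3.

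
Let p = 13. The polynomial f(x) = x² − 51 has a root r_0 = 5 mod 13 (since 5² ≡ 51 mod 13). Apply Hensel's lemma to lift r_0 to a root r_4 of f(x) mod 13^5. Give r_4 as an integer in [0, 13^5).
r_4 = 240596 (mod 371293)

Hensel's recurrence: r_{i+1} = r_i − f(r_i)·(f′(r_i))^{-1} mod 13^{i+2}, with f′(x) = 2x. Iterate:
  r_0 = 5 (mod 13)
  r_1 = 109 (mod 169)
  r_2 = 1123 (mod 2197)
  r_3 = 12108 (mod 28561)
  r_4 = 240596 (mod 371293)
Final: r_4 = 240596, and one checks f(r_4) ≡ 0 mod 13^5.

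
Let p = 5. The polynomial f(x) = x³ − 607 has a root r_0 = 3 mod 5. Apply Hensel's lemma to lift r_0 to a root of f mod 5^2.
r_1 = 18 (mod 25)

Hensel: r_{i+1} = r_i − f(r_i)/f′(r_i) mod 5^{i+2}, where f′(x) = 3x². Iterate:
  r_0 = 3 (mod 5)
  r_1 = 18 (mod 25)
Final: r = 18 with f(r) ≡ 0 mod 5^2.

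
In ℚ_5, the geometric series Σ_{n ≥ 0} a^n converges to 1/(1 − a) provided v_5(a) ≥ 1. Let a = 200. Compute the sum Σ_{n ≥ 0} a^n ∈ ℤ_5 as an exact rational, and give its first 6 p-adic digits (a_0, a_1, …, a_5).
Σ a^n = 1/(1 − a) = -1/199;  first 6 digits = (1, 0, 3, 1, 4, 2)

v_5(a) = 2 ≥ 1, so the series converges in ℤ_5 to 1/(1 − a) = 1/(1 − 200) = -1/199. Expand this rational in ℤ_5: compute digits iteratively via d_i = x_i mod 5, x_{i+1} = (x_i − d_i)/5. The first 6 digits are (1, 0, 3, 1, 4, 2).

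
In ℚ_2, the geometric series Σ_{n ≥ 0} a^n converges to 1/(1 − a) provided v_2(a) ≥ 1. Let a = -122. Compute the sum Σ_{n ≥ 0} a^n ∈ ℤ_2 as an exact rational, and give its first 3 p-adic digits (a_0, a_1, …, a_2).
Σ a^n = 1/(1 − a) = 1/123;  first 3 digits = (1, 1, 0)

v_2(a) = 1 ≥ 1, so the series converges in ℤ_2 to 1/(1 − a) = 1/(1 − (-122)) = 1/123. Expand this rational in ℤ_2: compute digits iteratively via d_i = x_i mod 2, x_{i+1} = (x_i − d_i)/2. The first 3 digits are (1, 1, 0).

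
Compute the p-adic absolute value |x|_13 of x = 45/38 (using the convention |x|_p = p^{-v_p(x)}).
|45/38|_13 = 1

Step 1 — compute v_13(x) by factoring powers of 13 out of the numerator and denominator: v_13(45/38) = 0. Step 2 — apply |x|_p = p^{-v_p(x)} = 13^{0} = 1.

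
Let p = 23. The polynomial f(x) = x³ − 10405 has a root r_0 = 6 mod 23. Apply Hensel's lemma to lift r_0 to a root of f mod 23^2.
r_1 = 213 (mod 529)

Hensel: r_{i+1} = r_i − f(r_i)/f′(r_i) mod 23^{i+2}, where f′(x) = 3x². Iterate:
  r_0 = 6 (mod 23)
  r_1 = 213 (mod 529)
Final: r = 213 with f(r) ≡ 0 mod 23^2.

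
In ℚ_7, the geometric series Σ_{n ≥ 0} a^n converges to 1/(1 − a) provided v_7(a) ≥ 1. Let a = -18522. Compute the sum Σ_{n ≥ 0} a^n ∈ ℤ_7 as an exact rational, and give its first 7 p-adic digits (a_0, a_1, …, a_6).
Σ a^n = 1/(1 − a) = 1/18523;  first 7 digits = (1, 0, 0, 2, 6, 5, 3)

v_7(a) = 3 ≥ 1, so the series converges in ℤ_7 to 1/(1 − a) = 1/(1 − (-18522)) = 1/18523. Expand this rational in ℤ_7: compute digits iteratively via d_i = x_i mod 7, x_{i+1} = (x_i − d_i)/7. The first 7 digits are (1, 0, 0, 2, 6, 5, 3).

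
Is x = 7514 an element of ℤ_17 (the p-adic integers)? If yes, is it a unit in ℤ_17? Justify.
x ∈ ℤ_17 but not a unit; v_17(x) = 2 > 0

ℤ_17 = {x ∈ ℚ_17 : v_17(x) ≥ 0} and ℤ_17^× = {x ∈ ℤ_17 : v_17(x) = 0}. Here v_17(7514) = v_17(num) − v_17(den) = 2; compare against these criteria.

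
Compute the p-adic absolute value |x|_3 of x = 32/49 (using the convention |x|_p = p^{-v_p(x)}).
|32/49|_3 = 1

Step 1 — compute v_3(x) by factoring powers of 3 out of the numerator and denominator: v_3(32/49) = 0. Step 2 — apply |x|_p = p^{-v_p(x)} = 3^{0} = 1.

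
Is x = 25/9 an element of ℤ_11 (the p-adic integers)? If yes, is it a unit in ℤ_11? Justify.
x ∈ ℤ_11^× (unit); v_11(x) = 0

ℤ_11 = {x ∈ ℚ_11 : v_11(x) ≥ 0} and ℤ_11^× = {x ∈ ℤ_11 : v_11(x) = 0}. Here v_11(25/9) = v_11(num) − v_11(den) = 0; compare against these criteria.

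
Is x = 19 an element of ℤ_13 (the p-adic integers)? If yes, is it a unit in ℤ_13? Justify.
x ∈ ℤ_13^× (unit); v_13(x) = 0

ℤ_13 = {x ∈ ℚ_13 : v_13(x) ≥ 0} and ℤ_13^× = {x ∈ ℤ_13 : v_13(x) = 0}. Here v_13(19) = v_13(num) − v_13(den) = 0; compare against these criteria.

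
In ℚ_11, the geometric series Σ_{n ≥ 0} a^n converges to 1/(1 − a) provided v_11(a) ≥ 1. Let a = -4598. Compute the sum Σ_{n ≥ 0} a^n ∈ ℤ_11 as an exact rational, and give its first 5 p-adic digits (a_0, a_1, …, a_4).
Σ a^n = 1/(1 − a) = 1/4599;  first 5 digits = (1, 0, 6, 7, 2)

v_11(a) = 2 ≥ 1, so the series converges in ℤ_11 to 1/(1 − a) = 1/(1 − (-4598)) = 1/4599. Expand this rational in ℤ_11: compute digits iteratively via d_i = x_i mod 11, x_{i+1} = (x_i − d_i)/11. The first 5 digits are (1, 0, 6, 7, 2).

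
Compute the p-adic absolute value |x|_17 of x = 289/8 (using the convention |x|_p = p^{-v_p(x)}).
|289/8|_17 = 1/289

Step 1 — compute v_17(x) by factoring powers of 17 out of the numerator and denominator: v_17(289/8) = 2. Step 2 — apply |x|_p = p^{-v_p(x)} = 17^{-2} = 1/289.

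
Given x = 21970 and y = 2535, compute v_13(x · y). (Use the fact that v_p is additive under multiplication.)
v_13(55693950) = 5

v_p(x) = 3 (factor: 21970 = 13^3 · 10); v_p(y) = 2 (factor: 2535 = 13^2 · 15). Additivity: v_p(xy) = v_p(x) + v_p(y) = 3 + 2 = 5. (Direct check: xy = 55693950 = 13^5 · (150).)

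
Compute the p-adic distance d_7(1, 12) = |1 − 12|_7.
d_7(1, 12) = 1

Step 1 — x − y = 1 − 12 = -11. Step 2 — v_7(-11) = 0 (factor: -11 = −(7^0 · 11); the sign does not affect v_p). Step 3 — |x − y|_7 = 7^{0} = 1.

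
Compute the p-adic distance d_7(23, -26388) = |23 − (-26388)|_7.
d_7(23, -26388) = 1/2401

Step 1 — x − y = 23 − (-26388) = 26411. Step 2 — v_7(26411) = 4 (factor: 26411 = (7^4 · 11); the sign does not affect v_p). Step 3 — |x − y|_7 = 7^{-4} = 1/2401.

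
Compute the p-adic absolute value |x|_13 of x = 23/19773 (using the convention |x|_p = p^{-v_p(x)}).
|23/19773|_13 = 2197

Step 1 — compute v_13(x) by factoring powers of 13 out of the numerator and denominator: v_13(23/19773) = -3. Step 2 — apply |x|_p = p^{-v_p(x)} = 13^{3} = 2197.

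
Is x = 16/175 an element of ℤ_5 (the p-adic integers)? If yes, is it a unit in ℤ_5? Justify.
x ∉ ℤ_5 (v_5(x) = -2 < 0)

ℤ_5 = {x ∈ ℚ_5 : v_5(x) ≥ 0} and ℤ_5^× = {x ∈ ℤ_5 : v_5(x) = 0}. Here v_5(16/175) = v_5(num) − v_5(den) = -2; compare against these criteria.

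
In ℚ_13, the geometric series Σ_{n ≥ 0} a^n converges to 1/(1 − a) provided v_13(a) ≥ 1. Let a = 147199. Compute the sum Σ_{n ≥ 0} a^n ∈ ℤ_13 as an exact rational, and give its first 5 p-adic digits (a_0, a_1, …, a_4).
Σ a^n = 1/(1 − a) = -1/147198;  first 5 digits = (1, 0, 0, 2, 5)

v_13(a) = 3 ≥ 1, so the series converges in ℤ_13 to 1/(1 − a) = 1/(1 − 147199) = -1/147198. Expand this rational in ℤ_13: compute digits iteratively via d_i = x_i mod 13, x_{i+1} = (x_i − d_i)/13. The first 5 digits are (1, 0, 0, 2, 5).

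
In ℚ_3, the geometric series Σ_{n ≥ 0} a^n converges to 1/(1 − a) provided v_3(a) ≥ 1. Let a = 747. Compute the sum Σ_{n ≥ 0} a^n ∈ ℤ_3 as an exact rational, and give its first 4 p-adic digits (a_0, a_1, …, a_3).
Σ a^n = 1/(1 − a) = -1/746;  first 4 digits = (1, 0, 2, 0)

v_3(a) = 2 ≥ 1, so the series converges in ℤ_3 to 1/(1 − a) = 1/(1 − 747) = -1/746. Expand this rational in ℤ_3: compute digits iteratively via d_i = x_i mod 3, x_{i+1} = (x_i − d_i)/3. The first 4 digits are (1, 0, 2, 0).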